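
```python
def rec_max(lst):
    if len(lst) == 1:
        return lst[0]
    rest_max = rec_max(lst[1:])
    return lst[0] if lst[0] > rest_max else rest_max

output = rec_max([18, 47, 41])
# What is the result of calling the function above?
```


rec_max([18, 47, 41])
= compare 18 with rec_max([47, 41])
= compare 47 with rec_max([41])
Base: rec_max([41]) = 41
compare 47 with 41: max = 47
compare 18 with 47: max = 47
= 47


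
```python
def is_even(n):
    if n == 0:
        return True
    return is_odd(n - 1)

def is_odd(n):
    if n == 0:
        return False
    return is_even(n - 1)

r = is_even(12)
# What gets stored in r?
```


is_even(12)
= is_odd(11)
= is_even(10)
= is_odd(9)
= is_even(8)
= is_odd(7)
= is_even(6)
= is_odd(5)
= is_even(4)
= is_odd(3)
= is_even(2)
= is_odd(1)
= is_even(0)
n == 0: return True
= True


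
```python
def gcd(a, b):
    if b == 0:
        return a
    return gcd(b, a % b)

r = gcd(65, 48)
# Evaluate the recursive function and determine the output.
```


gcd(65, 48)
= gcd(48, 65 % 48) = gcd(48, 17)
= gcd(17, 48 % 17) = gcd(17, 14)
= gcd(14, 17 % 14) = gcd(14, 3)
= gcd(3, 14 % 3) = gcd(3, 2)
= gcd(2, 3 % 2) = gcd(2, 1)
= gcd(1, 2 % 1) = gcd(1, 0)
b == 0, return a = 1


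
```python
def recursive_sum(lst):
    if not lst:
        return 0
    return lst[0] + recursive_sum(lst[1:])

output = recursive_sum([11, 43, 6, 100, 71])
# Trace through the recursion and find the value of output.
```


recursive_sum([11, 43, 6, 100, 71])
= 11 + recursive_sum([43, 6, 100, 71])
= 11 + 43 + recursive_sum([6, 100, 71])
= 11 + 43 + 6 + recursive_sum([100, 71])
= 11 + 43 + 6 + 100 + recursive_sum([71])
= 11 + 43 + 6 + 100 + 71 + recursive_sum([])
= 11 + 43 + 6 + 100 + 71 + 0
= 231


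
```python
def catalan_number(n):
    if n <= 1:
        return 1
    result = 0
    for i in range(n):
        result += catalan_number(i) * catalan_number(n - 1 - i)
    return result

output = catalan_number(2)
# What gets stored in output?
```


catalan_number(2)
= sum of catalan_number(i) * catalan_number(2-1-i) for i in 0..1
  catalan_number(0)*catalan_number(1) = 1*1 = 1
  catalan_number(1)*catalan_number(0) = 1*1 = 1
= 1 + 1
= 2


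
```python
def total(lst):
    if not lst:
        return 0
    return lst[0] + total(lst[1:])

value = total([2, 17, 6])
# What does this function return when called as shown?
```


total([2, 17, 6])
= 2 + total([17, 6])
= 2 + 17 + total([6])
= 2 + 17 + 6 + total([])
= 2 + 17 + 6 + 0
= 25


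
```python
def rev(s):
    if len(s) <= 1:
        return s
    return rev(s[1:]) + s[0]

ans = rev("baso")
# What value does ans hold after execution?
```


rev("baso")
= rev("aso") + "b"
= rev("so") + "a" + "b"
= rev("o") + "s" + "a" + "b"
= "o" + "s" + "a" + "b"
= "osab"


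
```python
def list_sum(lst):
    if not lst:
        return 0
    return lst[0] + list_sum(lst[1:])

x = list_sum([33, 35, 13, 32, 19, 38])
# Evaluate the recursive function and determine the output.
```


list_sum([33, 35, 13, 32, 19, 38])
= 33 + list_sum([35, 13, 32, 19, 38])
= 33 + 35 + list_sum([13, 32, 19, 38])
= 33 + 35 + 13 + list_sum([32, 19, 38])
= 33 + 35 + 13 + 32 + list_sum([19, 38])
= 33 + 35 + 13 + 32 + 19 + list_sum([38])
= 33 + 35 + 13 + 32 + 19 + 38 + list_sum([])
= 33 + 35 + 13 + 32 + 19 + 38 + 0
= 170


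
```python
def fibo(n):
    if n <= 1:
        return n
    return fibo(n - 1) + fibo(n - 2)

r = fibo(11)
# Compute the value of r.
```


fibo(11)
= fibo(10) + fibo(9)
= (fibo(9) + fibo(8)) + fibo(9)
Computing bottom-up: fibo(0)=0, fibo(1)=1, fibo(2)=1, fibo(3)=2, fibo(4)=3, fibo(5)=5, fibo(6)=8, fibo(7)=13, fibo(8)=21, fibo(9)=34, fibo(10)=55, fibo(11)=89
= 89


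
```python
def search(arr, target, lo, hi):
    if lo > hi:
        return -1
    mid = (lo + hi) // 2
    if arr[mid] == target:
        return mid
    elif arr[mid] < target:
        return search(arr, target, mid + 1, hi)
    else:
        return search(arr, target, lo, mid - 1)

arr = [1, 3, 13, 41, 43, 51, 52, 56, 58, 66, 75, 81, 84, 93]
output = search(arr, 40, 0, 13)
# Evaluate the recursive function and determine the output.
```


search(arr, 40, 0, 13)
lo=0, hi=13, mid=6, arr[mid]=52
52 > 40, search left half
lo=0, hi=5, mid=2, arr[mid]=13
13 < 40, search right half
lo=3, hi=5, mid=4, arr[mid]=43
43 > 40, search left half
lo=3, hi=3, mid=3, arr[mid]=41
41 > 40, search left half
lo > hi, target not found, return -1
= -1


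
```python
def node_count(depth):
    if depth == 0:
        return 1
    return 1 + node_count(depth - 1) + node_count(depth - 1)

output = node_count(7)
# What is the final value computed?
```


node_count(7)
= 1 + node_count(6) + node_count(6)
= 1 + 2 * node_count(6)
node_count(k) = 2^(k+1) - 1
node_count(0) = 1
node_count(1) = 3
node_count(2) = 7
node_count(3) = 15
node_count(4) = 31
node_count(7) = 2^8 - 1 = 255


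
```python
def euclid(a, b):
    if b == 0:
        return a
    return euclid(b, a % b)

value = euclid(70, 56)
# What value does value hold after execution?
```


euclid(70, 56)
= euclid(56, 70 % 56) = euclid(56, 14)
= euclid(14, 56 % 14) = euclid(14, 0)
b == 0, return a = 14


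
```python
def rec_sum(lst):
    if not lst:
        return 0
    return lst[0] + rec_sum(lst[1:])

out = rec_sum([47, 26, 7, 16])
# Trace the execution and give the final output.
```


rec_sum([47, 26, 7, 16])
= 47 + rec_sum([26, 7, 16])
= 47 + 26 + rec_sum([7, 16])
= 47 + 26 + 7 + rec_sum([16])
= 47 + 26 + 7 + 16 + rec_sum([])
= 47 + 26 + 7 + 16 + 0
= 96


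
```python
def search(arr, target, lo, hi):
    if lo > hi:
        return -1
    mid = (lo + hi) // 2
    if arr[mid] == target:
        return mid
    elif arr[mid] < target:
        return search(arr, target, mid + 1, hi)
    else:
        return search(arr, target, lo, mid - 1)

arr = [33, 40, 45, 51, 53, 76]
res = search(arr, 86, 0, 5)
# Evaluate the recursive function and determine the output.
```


search(arr, 86, 0, 5)
lo=0, hi=5, mid=2, arr[mid]=45
45 < 86, search right half
lo=3, hi=5, mid=4, arr[mid]=53
53 < 86, search right half
lo=5, hi=5, mid=5, arr[mid]=76
76 < 86, search right half
lo > hi, target not found, return -1
= -1


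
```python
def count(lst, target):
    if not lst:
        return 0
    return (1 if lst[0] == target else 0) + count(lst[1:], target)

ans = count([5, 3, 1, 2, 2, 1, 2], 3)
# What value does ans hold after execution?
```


count([5, 3, 1, 2, 2, 1, 2], 3)
lst[0]=5 != 3: 0 + count([3, 1, 2, 2, 1, 2], 3)
lst[0]=3 == 3: 1 + count([1, 2, 2, 1, 2], 3)
lst[0]=1 != 3: 0 + count([2, 2, 1, 2], 3)
lst[0]=2 != 3: 0 + count([2, 1, 2], 3)
lst[0]=2 != 3: 0 + count([1, 2], 3)
lst[0]=1 != 3: 0 + count([2], 3)
lst[0]=2 != 3: 0 + count([], 3)
= 1


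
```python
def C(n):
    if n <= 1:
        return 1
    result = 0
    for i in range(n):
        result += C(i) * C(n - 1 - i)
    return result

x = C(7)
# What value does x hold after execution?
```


C(7)
= sum of C(i) * C(7-1-i) for i in 0..6
First compute sub-values bottom-up:
  C(0) = 1, C(1) = 1
  C(2) = 1*1 + 1*1 = 2
  C(3) = 1*2 + 1*1 + 2*1 = 5
  C(4) = 1*5 + 1*2 + 2*1 + 5*1 = 14
  C(5) = 1*14 + 1*5 + 2*2 + 5*1 + 14*1 = 42
  C(6) = 1*42 + 1*14 + 2*5 + 5*2 + 14*1 + 42*1 = 132
Now C(7):
  C(0)*C(6) = 1*132 = 132
  C(1)*C(5) = 1*42 = 42
  C(2)*C(4) = 2*14 = 28
  C(3)*C(3) = 5*5 = 25
  C(4)*C(2) = 14*2 = 28
  C(5)*C(1) = 42*1 = 42
  C(6)*C(0) = 132*1 = 132
= 132 + 42 + 28 + 25 + 28 + 42 + 132
= 429


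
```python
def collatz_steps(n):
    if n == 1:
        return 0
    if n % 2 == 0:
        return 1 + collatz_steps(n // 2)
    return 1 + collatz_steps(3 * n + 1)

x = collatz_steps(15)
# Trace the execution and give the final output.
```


collatz_steps(15)
15 is odd -> 3*15+1 = 46 -> collatz_steps(46)
46 is even -> collatz_steps(23)
23 is odd -> 3*23+1 = 70 -> collatz_steps(70)
70 is even -> collatz_steps(35)
35 is odd -> 3*35+1 = 106 -> collatz_steps(106)
106 is even -> collatz_steps(53)
53 is odd -> 3*53+1 = 160 -> collatz_steps(160)
160 is even -> collatz_steps(80)
80 is even -> collatz_steps(40)
40 is even -> collatz_steps(20)
20 is even -> collatz_steps(10)
10 is even -> collatz_steps(5)
5 is odd -> 3*5+1 = 16 -> collatz_steps(16)
16 is even -> collatz_steps(8)
8 is even -> collatz_steps(4)
4 is even -> collatz_steps(2)
2 is even -> collatz_steps(1)
Reached 1 after 17 steps
= 17


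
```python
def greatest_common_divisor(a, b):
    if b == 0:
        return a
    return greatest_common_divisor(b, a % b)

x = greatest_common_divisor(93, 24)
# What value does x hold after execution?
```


greatest_common_divisor(93, 24)
= greatest_common_divisor(24, 93 % 24) = greatest_common_divisor(24, 21)
= greatest_common_divisor(21, 24 % 21) = greatest_common_divisor(21, 3)
= greatest_common_divisor(3, 21 % 3) = greatest_common_divisor(3, 0)
b == 0, return a = 3


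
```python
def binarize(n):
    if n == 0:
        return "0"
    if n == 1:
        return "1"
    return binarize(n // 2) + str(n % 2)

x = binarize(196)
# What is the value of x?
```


binarize(196)
= binarize(98) + "0"
= binarize(49) + "0" + "0"
= binarize(24) + "1" + "0" + "0"
= binarize(12) + "0" + "1" + "0" + "0"
= binarize(6) + "0" + "0" + "1" + "0" + "0"
= binarize(3) + "0" + "0" + "0" + "1" + "0" + "0"
= binarize(1) + "1" + "0" + "0" + "0" + "1" + "0" + "0"
= "1" + "1" + "0" + "0" + "0" + "1" + "0" + "0"
= "11000100"


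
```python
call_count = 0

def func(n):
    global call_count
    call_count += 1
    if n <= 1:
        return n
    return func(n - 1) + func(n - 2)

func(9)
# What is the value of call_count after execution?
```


func(9) calls func(8) and func(7); each non-base call branches into two more.
Let C(k) = total number of calls made by func(k), including the call to func(k) itself.
Base cases: C(0) = 1, C(1) = 1
Recurrence: C(k) = 1 + C(k-1) + C(k-2)
  C(2) = 1 + C(1) + C(0) = 1 + 1 + 1 = 3
  C(3) = 1 + C(2) + C(1) = 1 + 3 + 1 = 5
  C(4) = 1 + C(3) + C(2) = 1 + 5 + 3 = 9
  C(5) = 1 + C(4) + C(3) = 1 + 9 + 5 = 15
  C(6) = 1 + C(5) + C(4) = 1 + 15 + 9 = 25
  C(7) = 1 + C(6) + C(5) = 1 + 25 + 15 = 41
  C(8) = 1 + C(7) + C(6) = 1 + 41 + 25 = 67
  C(9) = 1 + C(8) + C(7) = 1 + 67 + 41 = 109
Total calls = C(9) = 109


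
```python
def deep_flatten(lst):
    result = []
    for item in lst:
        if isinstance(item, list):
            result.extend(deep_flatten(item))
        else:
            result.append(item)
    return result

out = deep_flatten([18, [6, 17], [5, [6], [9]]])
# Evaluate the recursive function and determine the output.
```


deep_flatten([18, [6, 17], [5, [6], [9]]])
Processing each element:
  18 is not a list -> append 18
  [6, 17] is a list -> deep_flatten recursively -> [6, 17]
  [5, [6], [9]] is a list -> deep_flatten recursively -> [5, 6, 9]
= [18, 6, 17, 5, 6, 9]


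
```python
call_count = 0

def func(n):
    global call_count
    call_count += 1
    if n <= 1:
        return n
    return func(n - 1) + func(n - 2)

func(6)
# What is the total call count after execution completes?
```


func(6) calls func(5) and func(4); each non-base call branches into two more.
Let C(k) = total number of calls made by func(k), including the call to func(k) itself.
Base cases: C(0) = 1, C(1) = 1
Recurrence: C(k) = 1 + C(k-1) + C(k-2)
  C(2) = 1 + C(1) + C(0) = 1 + 1 + 1 = 3
  C(3) = 1 + C(2) + C(1) = 1 + 3 + 1 = 5
  C(4) = 1 + C(3) + C(2) = 1 + 5 + 3 = 9
  C(5) = 1 + C(4) + C(3) = 1 + 9 + 5 = 15
  C(6) = 1 + C(5) + C(4) = 1 + 15 + 9 = 25
Total calls = C(6) = 25


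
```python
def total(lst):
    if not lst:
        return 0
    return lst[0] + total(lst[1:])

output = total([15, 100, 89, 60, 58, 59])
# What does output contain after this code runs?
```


total([15, 100, 89, 60, 58, 59])
= 15 + total([100, 89, 60, 58, 59])
= 15 + 100 + total([89, 60, 58, 59])
= 15 + 100 + 89 + total([60, 58, 59])
= 15 + 100 + 89 + 60 + total([58, 59])
= 15 + 100 + 89 + 60 + 58 + total([59])
= 15 + 100 + 89 + 60 + 58 + 59 + total([])
= 15 + 100 + 89 + 60 + 58 + 59 + 0
= 381


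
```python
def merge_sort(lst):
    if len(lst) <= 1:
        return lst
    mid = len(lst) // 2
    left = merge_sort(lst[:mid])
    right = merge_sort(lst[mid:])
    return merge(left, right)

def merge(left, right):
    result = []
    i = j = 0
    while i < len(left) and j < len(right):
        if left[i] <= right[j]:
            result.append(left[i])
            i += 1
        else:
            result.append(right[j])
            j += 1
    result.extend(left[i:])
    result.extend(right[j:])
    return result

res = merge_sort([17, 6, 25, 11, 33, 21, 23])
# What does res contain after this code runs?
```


merge_sort([17, 6, 25, 11, 33, 21, 23])
Split into [17, 6, 25] and [11, 33, 21, 23]
Left sorted: [6, 17, 25]
Right sorted: [11, 21, 23, 33]
Merge [6, 17, 25] and [11, 21, 23, 33]
= [6, 11, 17, 21, 23, 25, 33]


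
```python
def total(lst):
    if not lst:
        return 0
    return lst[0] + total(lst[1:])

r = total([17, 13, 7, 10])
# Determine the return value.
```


total([17, 13, 7, 10])
= 17 + total([13, 7, 10])
= 17 + 13 + total([7, 10])
= 17 + 13 + 7 + total([10])
= 17 + 13 + 7 + 10 + total([])
= 17 + 13 + 7 + 10 + 0
= 47


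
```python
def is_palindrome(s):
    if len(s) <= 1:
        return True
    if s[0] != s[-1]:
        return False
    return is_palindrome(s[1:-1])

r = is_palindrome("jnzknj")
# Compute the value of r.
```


is_palindrome("jnzknj")
"jnzknj": s[0]='j' == s[-1]='j' -> is_palindrome("nzkn")
"nzkn": s[0]='n' == s[-1]='n' -> is_palindrome("zk")
"zk": s[0]='z' != s[-1]='k' -> False
= False


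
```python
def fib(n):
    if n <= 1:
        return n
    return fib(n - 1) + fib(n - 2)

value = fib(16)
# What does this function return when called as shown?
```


fib(16)
= fib(15) + fib(14)
= (fib(14) + fib(13)) + fib(14)
Computing bottom-up: fib(0)=0, fib(1)=1, fib(2)=1, fib(3)=2, fib(4)=3, fib(5)=5, fib(6)=8, fib(7)=13, fib(8)=21, fib(9)=34, fib(10)=55, fib(11)=89, fib(12)=144, fib(13)=233, fib(14)=377, fib(15)=610, fib(16)=987
= 987


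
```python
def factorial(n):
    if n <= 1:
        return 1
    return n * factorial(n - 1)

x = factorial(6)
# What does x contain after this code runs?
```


factorial(6)
= 6 * factorial(5)
= 6 * 5 * factorial(4)
= 6 * 5 * 4 * factorial(3)
= 6 * 5 * 4 * 3 * factorial(2)
= 6 * 5 * 4 * 3 * 2 * factorial(1)
= 6 * 5 * 4 * 3 * 2 * 1
= 720


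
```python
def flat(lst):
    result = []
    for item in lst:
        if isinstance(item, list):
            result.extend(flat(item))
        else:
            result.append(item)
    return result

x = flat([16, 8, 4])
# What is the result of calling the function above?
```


flat([16, 8, 4])
Processing each element:
  16 is not a list -> append 16
  8 is not a list -> append 8
  4 is not a list -> append 4
= [16, 8, 4]


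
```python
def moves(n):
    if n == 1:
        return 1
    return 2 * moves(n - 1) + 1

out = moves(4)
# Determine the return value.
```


moves(4)
= 2 * moves(3) + 1
= 2 * (2 * moves(2) + 1) + 1
= 2 * (2 * (2 * moves(1) + 1) + 1) + 1
Now compute bottom-up:
moves(1) = 1
moves(2) = 2 * 1 + 1 = 3
moves(3) = 2 * 3 + 1 = 7
moves(4) = 2 * 7 + 1 = 15
= 15


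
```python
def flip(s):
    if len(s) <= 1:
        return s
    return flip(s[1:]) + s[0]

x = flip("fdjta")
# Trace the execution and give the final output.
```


flip("fdjta")
= flip("djta") + "f"
= flip("jta") + "d" + "f"
= flip("ta") + "j" + "d" + "f"
= flip("a") + "t" + "j" + "d" + "f"
= "a" + "t" + "j" + "d" + "f"
= "atjdf"


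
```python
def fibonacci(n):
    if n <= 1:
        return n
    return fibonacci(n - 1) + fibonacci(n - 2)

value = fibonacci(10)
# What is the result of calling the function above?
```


fibonacci(10)
= fibonacci(9) + fibonacci(8)
= (fibonacci(8) + fibonacci(7)) + fibonacci(8)
Computing bottom-up: fibonacci(0)=0, fibonacci(1)=1, fibonacci(2)=1, fibonacci(3)=2, fibonacci(4)=3, fibonacci(5)=5, fibonacci(6)=8, fibonacci(7)=13, fibonacci(8)=21, fibonacci(9)=34, fibonacci(10)=55
= 55


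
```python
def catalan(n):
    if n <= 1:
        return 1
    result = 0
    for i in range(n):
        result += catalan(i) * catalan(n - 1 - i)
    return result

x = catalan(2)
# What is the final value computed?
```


catalan(2)
= sum of catalan(i) * catalan(2-1-i) for i in 0..1
  catalan(0)*catalan(1) = 1*1 = 1
  catalan(1)*catalan(0) = 1*1 = 1
= 1 + 1
= 2


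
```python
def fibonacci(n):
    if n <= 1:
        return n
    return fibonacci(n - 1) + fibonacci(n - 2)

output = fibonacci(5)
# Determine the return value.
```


fibonacci(5)
= fibonacci(4) + fibonacci(3)
= (fibonacci(3) + fibonacci(2)) + fibonacci(3)
Computing bottom-up: fibonacci(0)=0, fibonacci(1)=1, fibonacci(2)=1, fibonacci(3)=2, fibonacci(4)=3, fibonacci(5)=5
= 5


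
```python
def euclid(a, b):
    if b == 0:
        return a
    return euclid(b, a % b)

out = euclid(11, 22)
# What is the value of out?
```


euclid(11, 22)
= euclid(22, 11 % 22) = euclid(22, 11)
= euclid(11, 22 % 11) = euclid(11, 0)
b == 0, return a = 11


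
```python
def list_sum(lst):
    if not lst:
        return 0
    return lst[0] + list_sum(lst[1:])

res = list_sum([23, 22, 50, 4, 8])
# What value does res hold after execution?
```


list_sum([23, 22, 50, 4, 8])
= 23 + list_sum([22, 50, 4, 8])
= 23 + 22 + list_sum([50, 4, 8])
= 23 + 22 + 50 + list_sum([4, 8])
= 23 + 22 + 50 + 4 + list_sum([8])
= 23 + 22 + 50 + 4 + 8 + list_sum([])
= 23 + 22 + 50 + 4 + 8 + 0
= 107


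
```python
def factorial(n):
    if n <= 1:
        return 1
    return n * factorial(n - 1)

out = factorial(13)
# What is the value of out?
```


factorial(13)
= 13 * factorial(12)
= 13 * 12 * factorial(11)
= 13 * 12 * 11 * factorial(10)
= 13 * 12 * 11 * 10 * factorial(9)
= 13 * 12 * 11 * 10 * 9 * factorial(8)
= 13 * 12 * 11 * 10 * 9 * 8 * factorial(7)
= 13 * 12 * 11 * 10 * 9 * 8 * 7 * factorial(6)
= 13 * 12 * 11 * 10 * 9 * 8 * 7 * 6 * factorial(5)
= 13 * 12 * 11 * 10 * 9 * 8 * 7 * 6 * 5 * factorial(4)
= 13 * 12 * 11 * 10 * 9 * 8 * 7 * 6 * 5 * 4 * factorial(3)
= 13 * 12 * 11 * 10 * 9 * 8 * 7 * 6 * 5 * 4 * 3 * factorial(2)
= 13 * 12 * 11 * 10 * 9 * 8 * 7 * 6 * 5 * 4 * 3 * 2 * factorial(1)
= 13 * 12 * 11 * 10 * 9 * 8 * 7 * 6 * 5 * 4 * 3 * 2 * 1
= 6227020800


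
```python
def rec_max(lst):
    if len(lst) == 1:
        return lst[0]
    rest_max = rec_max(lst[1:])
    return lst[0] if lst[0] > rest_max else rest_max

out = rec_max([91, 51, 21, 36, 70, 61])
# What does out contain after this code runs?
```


rec_max([91, 51, 21, 36, 70, 61])
= compare 91 with rec_max([51, 21, 36, 70, 61])
= compare 51 with rec_max([21, 36, 70, 61])
= compare 21 with rec_max([36, 70, 61])
= compare 36 with rec_max([70, 61])
= compare 70 with rec_max([61])
Base: rec_max([61]) = 61
compare 70 with 61: max = 70
compare 36 with 70: max = 70
compare 21 with 70: max = 70
compare 51 with 70: max = 70
compare 91 with 70: max = 91
= 91


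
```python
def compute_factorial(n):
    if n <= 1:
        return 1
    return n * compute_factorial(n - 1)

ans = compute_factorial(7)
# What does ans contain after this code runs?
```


compute_factorial(7)
= 7 * compute_factorial(6)
= 7 * 6 * compute_factorial(5)
= 7 * 6 * 5 * compute_factorial(4)
= 7 * 6 * 5 * 4 * compute_factorial(3)
= 7 * 6 * 5 * 4 * 3 * compute_factorial(2)
= 7 * 6 * 5 * 4 * 3 * 2 * compute_factorial(1)
= 7 * 6 * 5 * 4 * 3 * 2 * 1
= 5040


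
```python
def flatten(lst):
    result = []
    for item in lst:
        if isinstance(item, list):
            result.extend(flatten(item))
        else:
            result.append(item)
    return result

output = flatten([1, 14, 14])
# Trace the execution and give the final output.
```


flatten([1, 14, 14])
Processing each element:
  1 is not a list -> append 1
  14 is not a list -> append 14
  14 is not a list -> append 14
= [1, 14, 14]


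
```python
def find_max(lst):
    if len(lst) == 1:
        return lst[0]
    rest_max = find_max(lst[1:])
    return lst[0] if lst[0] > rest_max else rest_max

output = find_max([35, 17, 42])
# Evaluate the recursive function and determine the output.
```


find_max([35, 17, 42])
= compare 35 with find_max([17, 42])
= compare 17 with find_max([42])
Base: find_max([42]) = 42
compare 17 with 42: max = 42
compare 35 with 42: max = 42
= 42


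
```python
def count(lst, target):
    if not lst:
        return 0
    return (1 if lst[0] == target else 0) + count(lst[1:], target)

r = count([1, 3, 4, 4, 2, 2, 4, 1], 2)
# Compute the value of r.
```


count([1, 3, 4, 4, 2, 2, 4, 1], 2)
lst[0]=1 != 2: 0 + count([3, 4, 4, 2, 2, 4, 1], 2)
lst[0]=3 != 2: 0 + count([4, 4, 2, 2, 4, 1], 2)
lst[0]=4 != 2: 0 + count([4, 2, 2, 4, 1], 2)
lst[0]=4 != 2: 0 + count([2, 2, 4, 1], 2)
lst[0]=2 == 2: 1 + count([2, 4, 1], 2)
lst[0]=2 == 2: 1 + count([4, 1], 2)
lst[0]=4 != 2: 0 + count([1], 2)
lst[0]=1 != 2: 0 + count([], 2)
= 2


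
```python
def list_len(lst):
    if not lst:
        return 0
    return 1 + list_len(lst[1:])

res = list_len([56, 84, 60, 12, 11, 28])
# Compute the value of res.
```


list_len([56, 84, 60, 12, 11, 28])
= 1 + list_len([84, 60, 12, 11, 28])
= 1 + 1 + list_len([60, 12, 11, 28])
= 1 + 1 + 1 + list_len([12, 11, 28])
= 1 + 1 + 1 + 1 + list_len([11, 28])
= 1 + 1 + 1 + 1 + 1 + list_len([28])
= 1 + 1 + 1 + 1 + 1 + 1 + list_len([])
= 1 + 1 + 1 + 1 + 1 + 1 + 0
= 6


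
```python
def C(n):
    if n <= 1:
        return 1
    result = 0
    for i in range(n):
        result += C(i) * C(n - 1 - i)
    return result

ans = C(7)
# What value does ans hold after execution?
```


C(7)
= sum of C(i) * C(7-1-i) for i in 0..6
First compute sub-values bottom-up:
  C(0) = 1, C(1) = 1
  C(2) = 1*1 + 1*1 = 2
  C(3) = 1*2 + 1*1 + 2*1 = 5
  C(4) = 1*5 + 1*2 + 2*1 + 5*1 = 14
  C(5) = 1*14 + 1*5 + 2*2 + 5*1 + 14*1 = 42
  C(6) = 1*42 + 1*14 + 2*5 + 5*2 + 14*1 + 42*1 = 132
Now C(7):
  C(0)*C(6) = 1*132 = 132
  C(1)*C(5) = 1*42 = 42
  C(2)*C(4) = 2*14 = 28
  C(3)*C(3) = 5*5 = 25
  C(4)*C(2) = 14*2 = 28
  C(5)*C(1) = 42*1 = 42
  C(6)*C(0) = 132*1 = 132
= 132 + 42 + 28 + 25 + 28 + 42 + 132
= 429


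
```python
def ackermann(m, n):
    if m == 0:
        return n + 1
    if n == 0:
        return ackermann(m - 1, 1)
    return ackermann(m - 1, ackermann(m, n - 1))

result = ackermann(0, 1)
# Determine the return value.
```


ackermann(0, 1)
m == 0: return 1 + 1 = 2
= 2


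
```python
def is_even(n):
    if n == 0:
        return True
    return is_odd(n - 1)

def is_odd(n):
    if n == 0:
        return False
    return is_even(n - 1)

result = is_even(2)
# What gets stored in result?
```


is_even(2)
= is_odd(1)
= is_even(0)
n == 0: return True
= True


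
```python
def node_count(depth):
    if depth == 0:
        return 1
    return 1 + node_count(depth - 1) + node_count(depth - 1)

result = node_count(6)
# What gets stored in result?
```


node_count(6)
= 1 + node_count(5) + node_count(5)
= 1 + 2 * node_count(5)
node_count(k) = 2^(k+1) - 1
node_count(0) = 1
node_count(1) = 3
node_count(2) = 7
node_count(3) = 15
node_count(4) = 31
node_count(6) = 2^7 - 1 = 127


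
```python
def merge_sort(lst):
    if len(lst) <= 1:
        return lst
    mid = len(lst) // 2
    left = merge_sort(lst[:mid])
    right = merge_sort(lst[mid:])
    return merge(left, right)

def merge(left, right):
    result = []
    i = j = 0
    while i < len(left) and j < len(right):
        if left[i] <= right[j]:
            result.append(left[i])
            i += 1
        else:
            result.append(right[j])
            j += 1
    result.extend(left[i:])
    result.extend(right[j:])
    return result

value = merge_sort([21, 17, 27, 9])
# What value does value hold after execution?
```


merge_sort([21, 17, 27, 9])
Split into [21, 17] and [27, 9]
Left sorted: [17, 21]
Right sorted: [9, 27]
Merge [17, 21] and [9, 27]
= [9, 17, 21, 27]


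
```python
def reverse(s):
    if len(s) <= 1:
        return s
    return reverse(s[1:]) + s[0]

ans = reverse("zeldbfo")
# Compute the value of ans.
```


reverse("zeldbfo")
= reverse("eldbfo") + "z"
= reverse("ldbfo") + "e" + "z"
= reverse("dbfo") + "l" + "e" + "z"
= reverse("bfo") + "d" + "l" + "e" + "z"
= reverse("fo") + "b" + "d" + "l" + "e" + "z"
= reverse("o") + "f" + "b" + "d" + "l" + "e" + "z"
= "o" + "f" + "b" + "d" + "l" + "e" + "z"
= "ofbdlez"


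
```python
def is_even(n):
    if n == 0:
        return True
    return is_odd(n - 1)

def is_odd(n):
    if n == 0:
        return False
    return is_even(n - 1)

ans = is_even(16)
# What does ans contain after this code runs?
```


is_even(16)
= is_odd(15)
= is_even(14)
= is_odd(13)
= is_even(12)
= is_odd(11)
= is_even(10)
= is_odd(9)
= is_even(8)
= is_odd(7)
= is_even(6)
= is_odd(5)
= is_even(4)
= is_odd(3)
= is_even(2)
= is_odd(1)
= is_even(0)
n == 0: return True
= True


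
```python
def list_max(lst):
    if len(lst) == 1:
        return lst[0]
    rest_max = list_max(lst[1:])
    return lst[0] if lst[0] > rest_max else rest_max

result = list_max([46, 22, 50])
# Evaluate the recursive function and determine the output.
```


list_max([46, 22, 50])
= compare 46 with list_max([22, 50])
= compare 22 with list_max([50])
Base: list_max([50]) = 50
compare 22 with 50: max = 50
compare 46 with 50: max = 50
= 50


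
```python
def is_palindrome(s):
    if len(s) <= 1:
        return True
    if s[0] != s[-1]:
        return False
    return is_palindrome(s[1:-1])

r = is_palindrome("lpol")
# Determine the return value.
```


is_palindrome("lpol")
"lpol": s[0]='l' == s[-1]='l' -> is_palindrome("po")
"po": s[0]='p' != s[-1]='o' -> False
= False


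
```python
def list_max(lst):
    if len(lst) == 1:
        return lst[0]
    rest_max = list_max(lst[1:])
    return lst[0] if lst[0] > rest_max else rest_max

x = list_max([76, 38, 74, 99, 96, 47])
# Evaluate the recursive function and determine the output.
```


list_max([76, 38, 74, 99, 96, 47])
= compare 76 with list_max([38, 74, 99, 96, 47])
= compare 38 with list_max([74, 99, 96, 47])
= compare 74 with list_max([99, 96, 47])
= compare 99 with list_max([96, 47])
= compare 96 with list_max([47])
Base: list_max([47]) = 47
compare 96 with 47: max = 96
compare 99 with 96: max = 99
compare 74 with 99: max = 99
compare 38 with 99: max = 99
compare 76 with 99: max = 99
= 99


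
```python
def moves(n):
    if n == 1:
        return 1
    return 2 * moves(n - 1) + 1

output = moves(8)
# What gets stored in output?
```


moves(8)
= 2 * moves(7) + 1
= 2 * (2 * moves(6) + 1) + 1
= 2 * (2 * (2 * moves(5) + 1) + 1) + 1
= 2 * (2 * (2 * (2 * moves(4) + 1) + 1) + 1) + 1
= 2 * (2 * (2 * (2 * (2 * moves(3) + 1) + 1) + 1) + 1) + 1
= 2 * (2 * (2 * (2 * (2 * (2 * moves(2) + 1) + 1) + 1) + 1) + 1) + 1
= 2 * (2 * (2 * (2 * (2 * (2 * (2 * moves(1) + 1) + 1) + 1) + 1) + 1) + 1) + 1
Now compute bottom-up:
moves(1) = 1
moves(2) = 2 * 1 + 1 = 3
moves(3) = 2 * 3 + 1 = 7
moves(4) = 2 * 7 + 1 = 15
moves(5) = 2 * 15 + 1 = 31
moves(6) = 2 * 31 + 1 = 63
moves(7) = 2 * 63 + 1 = 127
moves(8) = 2 * 127 + 1 = 255
= 255


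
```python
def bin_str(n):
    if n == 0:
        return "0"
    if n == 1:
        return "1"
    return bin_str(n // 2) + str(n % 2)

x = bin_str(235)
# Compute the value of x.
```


bin_str(235)
= bin_str(117) + "1"
= bin_str(58) + "1" + "1"
= bin_str(29) + "0" + "1" + "1"
= bin_str(14) + "1" + "0" + "1" + "1"
= bin_str(7) + "0" + "1" + "0" + "1" + "1"
= bin_str(3) + "1" + "0" + "1" + "0" + "1" + "1"
= bin_str(1) + "1" + "1" + "0" + "1" + "0" + "1" + "1"
= "1" + "1" + "1" + "0" + "1" + "0" + "1" + "1"
= "11101011"


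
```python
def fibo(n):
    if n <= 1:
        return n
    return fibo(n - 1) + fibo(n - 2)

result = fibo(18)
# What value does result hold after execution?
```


fibo(18)
= fibo(17) + fibo(16)
= (fibo(16) + fibo(15)) + fibo(16)
Computing bottom-up: fibo(0)=0, fibo(1)=1, fibo(2)=1, fibo(3)=2, fibo(4)=3, fibo(5)=5, fibo(6)=8, fibo(7)=13, fibo(8)=21, fibo(9)=34, fibo(10)=55, fibo(11)=89, fibo(12)=144, fibo(13)=233, fibo(14)=377, fibo(15)=610, fibo(16)=987, fibo(17)=1597, fibo(18)=2584
= 2584


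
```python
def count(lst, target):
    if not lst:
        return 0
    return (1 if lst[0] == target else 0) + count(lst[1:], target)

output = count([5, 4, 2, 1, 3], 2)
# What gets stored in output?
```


count([5, 4, 2, 1, 3], 2)
lst[0]=5 != 2: 0 + count([4, 2, 1, 3], 2)
lst[0]=4 != 2: 0 + count([2, 1, 3], 2)
lst[0]=2 == 2: 1 + count([1, 3], 2)
lst[0]=1 != 2: 0 + count([3], 2)
lst[0]=3 != 2: 0 + count([], 2)
= 1


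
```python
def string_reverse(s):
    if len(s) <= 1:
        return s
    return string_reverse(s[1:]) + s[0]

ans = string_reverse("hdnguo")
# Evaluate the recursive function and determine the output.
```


string_reverse("hdnguo")
= string_reverse("dnguo") + "h"
= string_reverse("nguo") + "d" + "h"
= string_reverse("guo") + "n" + "d" + "h"
= string_reverse("uo") + "g" + "n" + "d" + "h"
= string_reverse("o") + "u" + "g" + "n" + "d" + "h"
= "o" + "u" + "g" + "n" + "d" + "h"
= "ougndh"


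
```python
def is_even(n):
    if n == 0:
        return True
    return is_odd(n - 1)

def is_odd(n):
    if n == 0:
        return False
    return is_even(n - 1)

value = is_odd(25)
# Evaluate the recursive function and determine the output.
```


is_odd(25)
= is_even(24)
= is_odd(23)
= is_even(22)
= is_odd(21)
= is_even(20)
= is_odd(19)
= is_even(18)
= is_odd(17)
= is_even(16)
= is_odd(15)
= is_even(14)
= is_odd(13)
= is_even(12)
= is_odd(11)
= is_even(10)
= is_odd(9)
= is_even(8)
= is_odd(7)
= is_even(6)
= is_odd(5)
= is_even(4)
= is_odd(3)
= is_even(2)
= is_odd(1)
= is_even(0)
n == 0: return True
= True


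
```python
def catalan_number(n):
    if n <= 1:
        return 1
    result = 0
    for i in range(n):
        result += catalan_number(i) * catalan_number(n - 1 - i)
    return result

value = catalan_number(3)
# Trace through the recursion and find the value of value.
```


catalan_number(3)
= sum of catalan_number(i) * catalan_number(3-1-i) for i in 0..2
First compute sub-values bottom-up:
  catalan_number(0) = 1, catalan_number(1) = 1
  catalan_number(2) = 1*1 + 1*1 = 2
Now catalan_number(3):
  catalan_number(0)*catalan_number(2) = 1*2 = 2
  catalan_number(1)*catalan_number(1) = 1*1 = 1
  catalan_number(2)*catalan_number(0) = 2*1 = 2
= 2 + 1 + 2
= 5


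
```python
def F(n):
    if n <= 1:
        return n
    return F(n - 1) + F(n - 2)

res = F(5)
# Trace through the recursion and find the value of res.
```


F(5)
= F(4) + F(3)
= (F(3) + F(2)) + F(3)
Computing bottom-up: F(0)=0, F(1)=1, F(2)=1, F(3)=2, F(4)=3, F(5)=5
= 5


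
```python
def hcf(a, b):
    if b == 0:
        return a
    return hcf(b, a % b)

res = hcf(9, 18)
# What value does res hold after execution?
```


hcf(9, 18)
= hcf(18, 9 % 18) = hcf(18, 9)
= hcf(9, 18 % 9) = hcf(9, 0)
b == 0, return a = 9


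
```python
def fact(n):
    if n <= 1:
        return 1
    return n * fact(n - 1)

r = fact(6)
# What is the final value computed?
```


fact(6)
= 6 * fact(5)
= 6 * 5 * fact(4)
= 6 * 5 * 4 * fact(3)
= 6 * 5 * 4 * 3 * fact(2)
= 6 * 5 * 4 * 3 * 2 * fact(1)
= 6 * 5 * 4 * 3 * 2 * 1
= 720


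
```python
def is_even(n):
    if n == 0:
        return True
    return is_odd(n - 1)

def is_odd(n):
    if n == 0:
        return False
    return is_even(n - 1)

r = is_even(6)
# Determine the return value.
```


is_even(6)
= is_odd(5)
= is_even(4)
= is_odd(3)
= is_even(2)
= is_odd(1)
= is_even(0)
n == 0: return True
= True


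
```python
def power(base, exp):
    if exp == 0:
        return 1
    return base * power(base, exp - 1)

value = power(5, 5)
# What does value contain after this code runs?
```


power(5, 5)
= 5 * power(5, 4)
= 5 * 5 * power(5, 3)
= 5 * 5 * 5 * power(5, 2)
= 5 * 5 * 5 * 5 * power(5, 1)
= 5 * 5 * 5 * 5 * 5 * power(5, 0)
= 5 * 5 * 5 * 5 * 5 * 1
= 3125


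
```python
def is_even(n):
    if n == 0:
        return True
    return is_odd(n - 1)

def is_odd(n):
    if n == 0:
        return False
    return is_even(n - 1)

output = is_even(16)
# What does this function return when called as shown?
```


is_even(16)
= is_odd(15)
= is_even(14)
= is_odd(13)
= is_even(12)
= is_odd(11)
= is_even(10)
= is_odd(9)
= is_even(8)
= is_odd(7)
= is_even(6)
= is_odd(5)
= is_even(4)
= is_odd(3)
= is_even(2)
= is_odd(1)
= is_even(0)
n == 0: return True
= True


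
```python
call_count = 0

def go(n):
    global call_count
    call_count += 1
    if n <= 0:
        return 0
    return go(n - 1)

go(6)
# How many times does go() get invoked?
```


go(6) calls go(5) calls ... calls go(0)
Total calls: 6 + 1 (for base case) = 7


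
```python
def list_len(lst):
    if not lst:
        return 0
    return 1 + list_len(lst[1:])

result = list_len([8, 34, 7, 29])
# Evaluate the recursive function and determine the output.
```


list_len([8, 34, 7, 29])
= 1 + list_len([34, 7, 29])
= 1 + 1 + list_len([7, 29])
= 1 + 1 + 1 + list_len([29])
= 1 + 1 + 1 + 1 + list_len([])
= 1 + 1 + 1 + 1 + 0
= 4


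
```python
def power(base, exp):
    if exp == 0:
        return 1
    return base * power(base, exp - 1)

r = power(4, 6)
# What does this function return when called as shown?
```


power(4, 6)
= 4 * power(4, 5)
= 4 * 4 * power(4, 4)
= 4 * 4 * 4 * power(4, 3)
= 4 * 4 * 4 * 4 * power(4, 2)
= 4 * 4 * 4 * 4 * 4 * power(4, 1)
= 4 * 4 * 4 * 4 * 4 * 4 * power(4, 0)
= 4 * 4 * 4 * 4 * 4 * 4 * 1
= 4096


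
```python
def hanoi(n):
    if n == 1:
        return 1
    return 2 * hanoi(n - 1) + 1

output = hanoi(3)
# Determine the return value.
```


hanoi(3)
= 2 * hanoi(2) + 1
= 2 * (2 * hanoi(1) + 1) + 1
Now compute bottom-up:
hanoi(1) = 1
hanoi(2) = 2 * 1 + 1 = 3
hanoi(3) = 2 * 3 + 1 = 7
= 7


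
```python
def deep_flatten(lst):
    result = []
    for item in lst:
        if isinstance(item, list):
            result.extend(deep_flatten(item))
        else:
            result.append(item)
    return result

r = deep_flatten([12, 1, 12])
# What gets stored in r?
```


deep_flatten([12, 1, 12])
Processing each element:
  12 is not a list -> append 12
  1 is not a list -> append 1
  12 is not a list -> append 12
= [12, 1, 12]


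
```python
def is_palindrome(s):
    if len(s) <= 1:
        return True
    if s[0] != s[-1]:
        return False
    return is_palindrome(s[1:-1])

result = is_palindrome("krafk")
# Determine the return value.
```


is_palindrome("krafk")
"krafk": s[0]='k' == s[-1]='k' -> is_palindrome("raf")
"raf": s[0]='r' != s[-1]='f' -> False
= False


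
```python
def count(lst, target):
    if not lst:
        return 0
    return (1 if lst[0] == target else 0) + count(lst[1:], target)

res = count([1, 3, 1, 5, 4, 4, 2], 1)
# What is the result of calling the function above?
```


count([1, 3, 1, 5, 4, 4, 2], 1)
lst[0]=1 == 1: 1 + count([3, 1, 5, 4, 4, 2], 1)
lst[0]=3 != 1: 0 + count([1, 5, 4, 4, 2], 1)
lst[0]=1 == 1: 1 + count([5, 4, 4, 2], 1)
lst[0]=5 != 1: 0 + count([4, 4, 2], 1)
lst[0]=4 != 1: 0 + count([4, 2], 1)
lst[0]=4 != 1: 0 + count([2], 1)
lst[0]=2 != 1: 0 + count([], 1)
= 2


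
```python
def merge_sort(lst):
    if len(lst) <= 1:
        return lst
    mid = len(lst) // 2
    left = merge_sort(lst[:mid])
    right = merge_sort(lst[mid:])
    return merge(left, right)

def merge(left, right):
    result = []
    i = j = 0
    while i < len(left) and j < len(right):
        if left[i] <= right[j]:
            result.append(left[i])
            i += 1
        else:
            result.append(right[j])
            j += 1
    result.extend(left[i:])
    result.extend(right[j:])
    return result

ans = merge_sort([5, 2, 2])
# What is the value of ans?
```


merge_sort([5, 2, 2])
Split into [5] and [2, 2]
Left sorted: [5]
Right sorted: [2, 2]
Merge [5] and [2, 2]
= [2, 2, 5]


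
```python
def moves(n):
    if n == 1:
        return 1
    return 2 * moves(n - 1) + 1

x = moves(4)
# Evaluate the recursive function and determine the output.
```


moves(4)
= 2 * moves(3) + 1
= 2 * (2 * moves(2) + 1) + 1
= 2 * (2 * (2 * moves(1) + 1) + 1) + 1
Now compute bottom-up:
moves(1) = 1
moves(2) = 2 * 1 + 1 = 3
moves(3) = 2 * 3 + 1 = 7
moves(4) = 2 * 7 + 1 = 15
= 15


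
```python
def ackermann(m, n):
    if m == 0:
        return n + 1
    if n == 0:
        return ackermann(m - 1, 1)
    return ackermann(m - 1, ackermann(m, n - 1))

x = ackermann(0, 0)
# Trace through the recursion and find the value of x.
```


ackermann(0, 0)
m == 0: return 0 + 1 = 1
= 1


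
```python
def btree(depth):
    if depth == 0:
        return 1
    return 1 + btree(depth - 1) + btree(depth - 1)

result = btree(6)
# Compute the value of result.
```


btree(6)
= 1 + btree(5) + btree(5)
= 1 + 2 * btree(5)
btree(k) = 2^(k+1) - 1
btree(0) = 1
btree(1) = 3
btree(2) = 7
btree(3) = 15
btree(4) = 31
btree(6) = 2^7 - 1 = 127


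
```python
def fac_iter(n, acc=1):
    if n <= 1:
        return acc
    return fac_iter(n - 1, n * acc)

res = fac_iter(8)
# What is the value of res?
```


fac_iter(8, 1)
= fac_iter(7, 8 * 1) = fac_iter(7, 8)
= fac_iter(6, 7 * 8) = fac_iter(6, 56)
= fac_iter(5, 6 * 56) = fac_iter(5, 336)
= fac_iter(4, 5 * 336) = fac_iter(4, 1680)
= fac_iter(3, 4 * 1680) = fac_iter(3, 6720)
= fac_iter(2, 3 * 6720) = fac_iter(2, 20160)
= fac_iter(1, 2 * 20160) = fac_iter(1, 40320)
n <= 1, return acc = 40320


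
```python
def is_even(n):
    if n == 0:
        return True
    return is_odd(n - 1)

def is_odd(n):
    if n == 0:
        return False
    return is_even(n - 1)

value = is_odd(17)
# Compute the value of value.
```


is_odd(17)
= is_even(16)
= is_odd(15)
= is_even(14)
= is_odd(13)
= is_even(12)
= is_odd(11)
= is_even(10)
= is_odd(9)
= is_even(8)
= is_odd(7)
= is_even(6)
= is_odd(5)
= is_even(4)
= is_odd(3)
= is_even(2)
= is_odd(1)
= is_even(0)
n == 0: return True
= True


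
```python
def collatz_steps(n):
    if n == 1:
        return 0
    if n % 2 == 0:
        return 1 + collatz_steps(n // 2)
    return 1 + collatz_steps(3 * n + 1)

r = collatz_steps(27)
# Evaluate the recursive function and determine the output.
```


collatz_steps(27)
27 is odd -> 3*27+1 = 82 -> collatz_steps(82)
82 is even -> collatz_steps(41)
41 is odd -> 3*41+1 = 124 -> collatz_steps(124)
124 is even -> collatz_steps(62)
62 is even -> collatz_steps(31)
31 is odd -> 3*31+1 = 94 -> collatz_steps(94)
94 is even -> collatz_steps(47)
47 is odd -> 3*47+1 = 142 -> collatz_steps(142)
142 is even -> collatz_steps(71)
71 is odd -> 3*71+1 = 214 -> collatz_steps(214)
214 is even -> collatz_steps(107)
107 is odd -> 3*107+1 = 322 -> collatz_steps(322)
322 is even -> collatz_steps(161)
161 is odd -> 3*161+1 = 484 -> collatz_steps(484)
484 is even -> collatz_steps(242)
242 is even -> collatz_steps(121)
121 is odd -> 3*121+1 = 364 -> collatz_steps(364)
364 is even -> collatz_steps(182)
182 is even -> collatz_steps(91)
91 is odd -> 3*91+1 = 274 -> collatz_steps(274)
274 is even -> collatz_steps(137)
137 is odd -> 3*137+1 = 412 -> collatz_steps(412)
412 is even -> collatz_steps(206)
206 is even -> collatz_steps(103)
103 is odd -> 3*103+1 = 310 -> collatz_steps(310)
310 is even -> collatz_steps(155)
155 is odd -> 3*155+1 = 466 -> collatz_steps(466)
466 is even -> collatz_steps(233)
233 is odd -> 3*233+1 = 700 -> collatz_steps(700)
700 is even -> collatz_steps(350)
350 is even -> collatz_steps(175)
175 is odd -> 3*175+1 = 526 -> collatz_steps(526)
526 is even -> collatz_steps(263)
263 is odd -> 3*263+1 = 790 -> collatz_steps(790)
790 is even -> collatz_steps(395)
395 is odd -> 3*395+1 = 1186 -> collatz_steps(1186)
1186 is even -> collatz_steps(593)
593 is odd -> 3*593+1 = 1780 -> collatz_steps(1780)
1780 is even -> collatz_steps(890)
890 is even -> collatz_steps(445)
445 is odd -> 3*445+1 = 1336 -> collatz_steps(1336)
1336 is even -> collatz_steps(668)
668 is even -> collatz_steps(334)
334 is even -> collatz_steps(167)
167 is odd -> 3*167+1 = 502 -> collatz_steps(502)
502 is even -> collatz_steps(251)
251 is odd -> 3*251+1 = 754 -> collatz_steps(754)
754 is even -> collatz_steps(377)
377 is odd -> 3*377+1 = 1132 -> collatz_steps(1132)
1132 is even -> collatz_steps(566)
566 is even -> collatz_steps(283)
283 is odd -> 3*283+1 = 850 -> collatz_steps(850)
850 is even -> collatz_steps(425)
425 is odd -> 3*425+1 = 1276 -> collatz_steps(1276)
1276 is even -> collatz_steps(638)
638 is even -> collatz_steps(319)
319 is odd -> 3*319+1 = 958 -> collatz_steps(958)
958 is even -> collatz_steps(479)
479 is odd -> 3*479+1 = 1438 -> collatz_steps(1438)
1438 is even -> collatz_steps(719)
719 is odd -> 3*719+1 = 2158 -> collatz_steps(2158)
2158 is even -> collatz_steps(1079)
1079 is odd -> 3*1079+1 = 3238 -> collatz_steps(3238)
3238 is even -> collatz_steps(1619)
1619 is odd -> 3*1619+1 = 4858 -> collatz_steps(4858)
4858 is even -> collatz_steps(2429)
2429 is odd -> 3*2429+1 = 7288 -> collatz_steps(7288)
7288 is even -> collatz_steps(3644)
3644 is even -> collatz_steps(1822)
1822 is even -> collatz_steps(911)
911 is odd -> 3*911+1 = 2734 -> collatz_steps(2734)
2734 is even -> collatz_steps(1367)
1367 is odd -> 3*1367+1 = 4102 -> collatz_steps(4102)
4102 is even -> collatz_steps(2051)
2051 is odd -> 3*2051+1 = 6154 -> collatz_steps(6154)
6154 is even -> collatz_steps(3077)
3077 is odd -> 3*3077+1 = 9232 -> collatz_steps(9232)
9232 is even -> collatz_steps(4616)
4616 is even -> collatz_steps(2308)
2308 is even -> collatz_steps(1154)
1154 is even -> collatz_steps(577)
577 is odd -> 3*577+1 = 1732 -> collatz_steps(1732)
1732 is even -> collatz_steps(866)
866 is even -> collatz_steps(433)
433 is odd -> 3*433+1 = 1300 -> collatz_steps(1300)
1300 is even -> collatz_steps(650)
650 is even -> collatz_steps(325)
325 is odd -> 3*325+1 = 976 -> collatz_steps(976)
976 is even -> collatz_steps(488)
488 is even -> collatz_steps(244)
244 is even -> collatz_steps(122)
122 is even -> collatz_steps(61)
61 is odd -> 3*61+1 = 184 -> collatz_steps(184)
184 is even -> collatz_steps(92)
92 is even -> collatz_steps(46)
46 is even -> collatz_steps(23)
23 is odd -> 3*23+1 = 70 -> collatz_steps(70)
70 is even -> collatz_steps(35)
35 is odd -> 3*35+1 = 106 -> collatz_steps(106)
106 is even -> collatz_steps(53)
53 is odd -> 3*53+1 = 160 -> collatz_steps(160)
160 is even -> collatz_steps(80)
80 is even -> collatz_steps(40)
40 is even -> collatz_steps(20)
20 is even -> collatz_steps(10)
10 is even -> collatz_steps(5)
5 is odd -> 3*5+1 = 16 -> collatz_steps(16)
16 is even -> collatz_steps(8)
8 is even -> collatz_steps(4)
4 is even -> collatz_steps(2)
2 is even -> collatz_steps(1)
Reached 1 after 111 steps
= 111
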